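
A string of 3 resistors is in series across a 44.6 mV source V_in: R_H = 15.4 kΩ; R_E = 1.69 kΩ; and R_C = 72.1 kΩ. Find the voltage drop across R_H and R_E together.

Series total: ΣR = 15.4 + 1.69 + 72.1 = 89.19 kΩ.
R_{R_H..R_E} = 15.4 + 1.69 = 17.09 kΩ.
Voltage divider: V = V_in · (17.09 / 89.19) = 44.6 × 0.1916 = 8.546 mV.

V ≈ 8.55 mV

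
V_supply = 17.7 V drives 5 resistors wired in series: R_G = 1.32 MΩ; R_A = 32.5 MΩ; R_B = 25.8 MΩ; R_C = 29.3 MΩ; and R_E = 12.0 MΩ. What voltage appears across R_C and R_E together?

Series total: ΣR = 1.32 + 32.5 + 25.8 + 29.3 + 12.0 = 100.9 MΩ.
R_{R_C..R_E} = 29.3 + 12.0 = 41.30 MΩ.
Voltage divider: V = V_supply · (41.30 / 100.9) = 17.7 × 0.4092 = 7.243 V.

V ≈ 7.24 V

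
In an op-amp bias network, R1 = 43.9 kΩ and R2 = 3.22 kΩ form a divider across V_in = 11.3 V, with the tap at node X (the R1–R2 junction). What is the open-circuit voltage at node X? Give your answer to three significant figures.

With X open, the divider is unloaded: V_th = 11.3 × 3.22/47.12 = 0.7722 V.

V_th ≈ 0.772 V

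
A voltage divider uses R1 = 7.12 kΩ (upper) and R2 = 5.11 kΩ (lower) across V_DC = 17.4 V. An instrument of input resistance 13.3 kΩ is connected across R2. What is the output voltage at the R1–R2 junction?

First combine the lower leg with the load: R2 ‖ R_L = 3.692 kΩ.
Then V_out = V_DC · R2'/(R1 + R2') = 17.4 × 3.692/10.81 = 5.941 V.

V_out ≈ 5.94 V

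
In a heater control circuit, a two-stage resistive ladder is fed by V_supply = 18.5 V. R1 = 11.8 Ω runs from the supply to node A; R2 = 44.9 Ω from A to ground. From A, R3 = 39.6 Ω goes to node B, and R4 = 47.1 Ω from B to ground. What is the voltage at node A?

V_A ≈ 13.2 V

Node A sees R2 in parallel with the series input of stage 2, R3 + R4 = 86.70 Ω.
Effective lower resistance at A: R2 ‖ 86.70 = 29.58 Ω.
First divider: V_A = V_supply · 29.58/(11.8 + 29.58) = 13.22 V.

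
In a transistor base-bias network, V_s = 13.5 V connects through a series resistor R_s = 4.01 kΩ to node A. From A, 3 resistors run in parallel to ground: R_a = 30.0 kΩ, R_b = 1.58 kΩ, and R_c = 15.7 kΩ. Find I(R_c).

I ≈ 0.219 mA

Parallel bank: R_p = 1/(1/30.0 + 1/1.58 + 1/15.7) = 1.370 kΩ.
V_A by voltage divider: V_A = 13.5 × 1.370/(4.01 + 1.370) = 3.438 V.
Branch current I = V_A/R_c = 3.438/15.7 = 0.2190 mA.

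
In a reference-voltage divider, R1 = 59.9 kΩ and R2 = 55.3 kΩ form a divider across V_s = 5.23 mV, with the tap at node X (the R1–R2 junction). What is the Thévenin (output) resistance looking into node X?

R_th ≈ 28.8 kΩ

With V_s suppressed (replaced by a short), R_th = R1 ‖ R2 = (59.90 × 55.3)/(59.90 + 55.3) = 28.75 kΩ.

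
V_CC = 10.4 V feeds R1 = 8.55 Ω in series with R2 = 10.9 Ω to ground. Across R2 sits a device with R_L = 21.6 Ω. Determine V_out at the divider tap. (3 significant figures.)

The load sits in parallel with R2, giving an effective lower resistance R2' = R2·R_L/(R2+R_L) = 7.244 Ω.
Then V_out = V_CC · R2'/(R1 + R2') = 10.4 × 7.244/15.79 = 4.770 V.
(Unloaded it would be 5.83 V; the load pulls it down.)

V_out ≈ 4.77 V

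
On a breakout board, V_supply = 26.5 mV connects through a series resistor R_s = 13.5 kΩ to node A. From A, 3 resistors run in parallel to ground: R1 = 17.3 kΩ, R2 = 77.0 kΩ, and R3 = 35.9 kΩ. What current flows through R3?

Combine the parallel branches: R_p = (1/17.3 + 1/77.0 + 1/35.9)⁻¹ = 10.14 kΩ.
Node voltage V_A = V_supply · R_p/(R_s + R_p) = 26.5 × 0.4289 = 11.37 mV.
Branch current I = V_A/R3 = 11.37/35.9 = 0.3166 µA.
(Equivalently: I_total = 1.121 µA, then current-divider fraction G_k/ΣG = 0.2824.)

I ≈ 0.317 µA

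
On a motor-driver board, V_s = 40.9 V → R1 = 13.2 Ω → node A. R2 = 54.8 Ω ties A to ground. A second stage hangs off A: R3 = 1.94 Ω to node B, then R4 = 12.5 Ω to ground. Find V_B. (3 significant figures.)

Node A sees R2 in parallel with the series input of stage 2, R3 + R4 = 14.44 Ω.
R2 ‖ (R3+R4) = 11.43 Ω.
V_A = 40.9 × 11.43/(13.2 + 11.43) = 18.98 V.
V_B = V_A × 0.8657 = 16.43 V.

V_B ≈ 16.4 V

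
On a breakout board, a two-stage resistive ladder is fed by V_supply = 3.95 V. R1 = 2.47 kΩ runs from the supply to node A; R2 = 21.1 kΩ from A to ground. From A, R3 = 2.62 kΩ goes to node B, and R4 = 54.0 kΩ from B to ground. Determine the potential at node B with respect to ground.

Node A sees R2 in parallel with the series input of stage 2, R3 + R4 = 56.62 kΩ.
Effective lower resistance at A: R2 ‖ 56.62 = 15.37 kΩ.
So V_A = 3.95 × 0.8616 = 3.403 V.
Then the unloaded second divider: V_B = V_A × R4/(R3+R4) = 3.403 × 0.9537 = 3.246 V.

V_B ≈ 3.25 V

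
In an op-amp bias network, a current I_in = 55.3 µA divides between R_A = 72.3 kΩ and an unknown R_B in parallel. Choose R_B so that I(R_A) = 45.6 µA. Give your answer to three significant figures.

R_B ≈ 340 kΩ

In a two-way split, I_A/I_in = R_B/(R_A + R_B).
With f = 0.8246, R_B = R_A · f/(1−f) = 72.3 × 4.701 = 339.9 kΩ.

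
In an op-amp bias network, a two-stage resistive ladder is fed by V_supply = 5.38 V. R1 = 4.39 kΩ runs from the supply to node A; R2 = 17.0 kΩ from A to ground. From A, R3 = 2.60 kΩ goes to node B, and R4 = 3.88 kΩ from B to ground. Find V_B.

V_B ≈ 1.66 V

The second stage (R3 + R4 = 6.480 kΩ) loads node A in parallel with R2.
Effective lower resistance at A: R2 ‖ 6.480 = 4.692 kΩ.
So V_A = 5.38 × 0.5166 = 2.779 V.
V_B = V_A × 0.5988 = 1.664 V.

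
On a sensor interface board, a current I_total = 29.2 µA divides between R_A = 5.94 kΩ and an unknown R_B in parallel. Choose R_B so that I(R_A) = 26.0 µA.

Two-branch current divider: I_A = I_total · R_B/(R_A + R_B).
26.0/29.2 = R_B/(R_A + R_B) → R_B = R_A · (0.8904)/(1 − 0.8904) = 5.94 × 8.125 = 48.26 kΩ.

R_B ≈ 48.3 kΩ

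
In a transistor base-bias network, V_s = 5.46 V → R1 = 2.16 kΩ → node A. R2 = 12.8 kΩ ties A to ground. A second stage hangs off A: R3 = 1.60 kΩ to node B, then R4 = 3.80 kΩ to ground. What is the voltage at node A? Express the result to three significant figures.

V_A ≈ 3.48 V

The second stage (R3 + R4 = 5.400 kΩ) loads node A in parallel with R2.
Effective lower resistance at A: R2 ‖ 5.400 = 3.798 kΩ.
V_A = 5.46 × 3.798/(2.16 + 3.798) = 3.480 V.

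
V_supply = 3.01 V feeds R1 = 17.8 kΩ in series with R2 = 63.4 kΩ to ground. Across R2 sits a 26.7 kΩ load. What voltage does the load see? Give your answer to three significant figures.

The load sits in parallel with R2, giving an effective lower resistance R2' = R2·R_L/(R2+R_L) = 18.79 kΩ.
Now apply the divider: V_out = 3.01 × 0.5135 = 1.546 V.

V_out ≈ 1.55 V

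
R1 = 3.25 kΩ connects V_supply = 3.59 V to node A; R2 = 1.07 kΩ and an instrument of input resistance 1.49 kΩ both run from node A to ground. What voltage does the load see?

The load sits in parallel with R2, giving an effective lower resistance R2' = R2·R_L/(R2+R_L) = 0.6228 kΩ.
Then V_out = V_supply · R2'/(R1 + R2') = 3.59 × 0.6228/3.873 = 0.5773 V.

V_out ≈ 0.577 V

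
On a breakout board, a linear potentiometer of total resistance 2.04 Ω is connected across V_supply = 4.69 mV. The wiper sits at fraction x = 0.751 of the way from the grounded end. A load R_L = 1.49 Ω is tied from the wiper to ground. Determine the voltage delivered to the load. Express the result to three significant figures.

V_out ≈ 2.80 mV

Split the track: R_lower = x·R_p = 1.532 Ω, R_upper = (1−x)·R_p = 0.5080 Ω.
R_L loads the lower segment: effective lower R = 0.7554 Ω.
V_out = 4.69 × 0.7554/(0.5080 + 0.7554) = 2.804 mV.
(Unloaded: V_out = x·V_supply = 3.52 mV.)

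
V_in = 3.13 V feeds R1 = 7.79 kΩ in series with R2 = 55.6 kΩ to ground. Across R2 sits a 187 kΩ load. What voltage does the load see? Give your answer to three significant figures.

R2 ‖ R_L = (55.6 × 187)/(55.6 + 187) = 42.86 kΩ.
Then V_out = V_in · R2'/(R1 + R2') = 3.13 × 42.86/50.65 = 2.649 V.

V_out ≈ 2.65 V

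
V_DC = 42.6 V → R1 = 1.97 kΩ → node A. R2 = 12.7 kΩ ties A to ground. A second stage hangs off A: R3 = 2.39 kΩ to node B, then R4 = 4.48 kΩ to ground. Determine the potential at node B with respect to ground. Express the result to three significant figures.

The second stage (R3 + R4 = 6.870 kΩ) loads node A in parallel with R2.
R2 ‖ (R3+R4) = 4.458 kΩ.
So V_A = 42.6 × 0.6935 = 29.54 V.
Stage 2 is unloaded, so V_B = V_A · R4/(R3+R4) = 29.54 × 4.48/6.870 = 19.27 V.

V_B ≈ 19.3 V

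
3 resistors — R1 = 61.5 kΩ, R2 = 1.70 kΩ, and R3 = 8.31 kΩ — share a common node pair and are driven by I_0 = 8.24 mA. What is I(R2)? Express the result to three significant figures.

I ≈ 6.69 mA

Total conductance ΣG = 1/61.5 + 1/1.70 + 1/8.31 = 0.7248 (units of 1/kΩ).
By the current-divider rule, I = I_0 · G_k/ΣG = 8.24 × 0.8115 = 6.687 mA.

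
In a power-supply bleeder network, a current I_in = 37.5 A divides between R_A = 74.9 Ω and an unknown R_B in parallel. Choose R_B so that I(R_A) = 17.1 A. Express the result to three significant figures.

In a two-way split, I_A/I_in = R_B/(R_A + R_B).
With f = 0.4560, R_B = R_A · f/(1−f) = 74.9 × 0.8382 = 62.78 Ω.

R_B ≈ 62.8 Ω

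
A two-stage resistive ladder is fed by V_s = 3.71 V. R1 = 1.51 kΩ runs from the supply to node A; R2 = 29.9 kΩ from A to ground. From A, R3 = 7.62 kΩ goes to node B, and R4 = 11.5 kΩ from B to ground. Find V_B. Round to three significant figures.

Node A sees R2 in parallel with the series input of stage 2, R3 + R4 = 19.12 kΩ.
R2 ‖ (R3+R4) = 11.66 kΩ.
So V_A = 3.71 × 0.8854 = 3.285 V.
Then the unloaded second divider: V_B = V_A × R4/(R3+R4) = 3.285 × 0.6015 = 1.976 V.

V_B ≈ 1.98 V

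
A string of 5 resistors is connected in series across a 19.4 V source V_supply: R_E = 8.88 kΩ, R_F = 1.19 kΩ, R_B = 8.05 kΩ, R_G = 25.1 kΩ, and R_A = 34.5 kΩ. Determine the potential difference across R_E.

V ≈ 2.22 V

Series total: ΣR = 8.88 + 1.19 + 8.05 + 25.1 + 34.5 = 77.72 kΩ.
By the voltage-divider rule, V = 19.4 × 8.880/77.72 = 2.217 V.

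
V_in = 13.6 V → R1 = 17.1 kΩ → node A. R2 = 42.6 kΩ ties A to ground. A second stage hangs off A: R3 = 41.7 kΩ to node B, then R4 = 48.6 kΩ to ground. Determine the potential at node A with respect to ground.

V_A ≈ 8.55 V

The second stage (R3 + R4 = 90.30 kΩ) loads node A in parallel with R2.
Effective lower resistance at A: R2 ‖ 90.30 = 28.94 kΩ.
So V_A = 13.6 × 0.6286 = 8.549 V.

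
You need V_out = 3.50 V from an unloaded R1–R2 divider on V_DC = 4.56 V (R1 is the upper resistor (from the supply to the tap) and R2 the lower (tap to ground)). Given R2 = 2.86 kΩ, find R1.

Required fraction k = V_out/V_DC = 0.7675.
R1 = R2·(1/k − 1) = 2.86 × 0.3029 = 0.8662 kΩ.

R1 ≈ 0.866 kΩ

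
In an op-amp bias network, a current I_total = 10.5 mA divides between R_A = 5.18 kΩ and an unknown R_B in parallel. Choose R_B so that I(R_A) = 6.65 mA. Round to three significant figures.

R_B ≈ 8.95 kΩ

In a two-way split, I_A/I_total = R_B/(R_A + R_B).
With f = 0.6333, R_B = R_A · f/(1−f) = 5.18 × 1.727 = 8.947 kΩ.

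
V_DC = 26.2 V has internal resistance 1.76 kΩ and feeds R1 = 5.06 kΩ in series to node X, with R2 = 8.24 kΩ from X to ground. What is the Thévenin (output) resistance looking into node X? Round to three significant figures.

R1' = 1.76 + 5.06 = 6.820 kΩ (source resistance + R1).
Looking into X with the source shorted: R_th = R1'·R2/(R1'+R2) = 6.820 × 8.24/15.06 = 3.732 kΩ.

R_th ≈ 3.73 kΩ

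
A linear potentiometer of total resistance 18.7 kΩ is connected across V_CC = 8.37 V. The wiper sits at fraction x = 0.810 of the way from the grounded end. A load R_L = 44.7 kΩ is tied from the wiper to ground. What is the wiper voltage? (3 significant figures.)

V_out ≈ 6.37 V

Split the track: R_lower = x·R_p = 15.15 kΩ, R_upper = (1−x)·R_p = 3.553 kΩ.
R_L loads the lower segment: effective lower R = 11.31 kΩ.
Loaded-divider output: V_out = 8.37 × 0.7610 = 6.370 V.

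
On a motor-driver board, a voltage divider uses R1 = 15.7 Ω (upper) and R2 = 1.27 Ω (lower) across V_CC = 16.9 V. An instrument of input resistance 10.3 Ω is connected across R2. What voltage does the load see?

V_out ≈ 1.14 V

The load sits in parallel with R2, giving an effective lower resistance R2' = R2·R_L/(R2+R_L) = 1.131 Ω.
Then V_out = V_CC · R2'/(R1 + R2') = 16.9 × 1.131/16.83 = 1.135 V.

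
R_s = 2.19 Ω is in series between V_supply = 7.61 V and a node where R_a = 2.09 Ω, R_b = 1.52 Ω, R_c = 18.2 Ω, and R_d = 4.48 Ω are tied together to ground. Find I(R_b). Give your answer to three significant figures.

Combine the parallel branches: R_p = (1/2.09 + 1/1.52 + 1/18.2 + 1/4.48)⁻¹ = 0.7070 Ω.
V_A = 7.61 × 0.7070/2.897 = 1.857 V.
Branch current I = V_A/R_b = 1.857/1.52 = 1.222 A.

I ≈ 1.22 A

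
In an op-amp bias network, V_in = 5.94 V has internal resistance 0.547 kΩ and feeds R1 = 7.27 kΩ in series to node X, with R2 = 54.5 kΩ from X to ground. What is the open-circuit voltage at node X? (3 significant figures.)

R1' = 0.547 + 7.27 = 7.817 kΩ (source resistance + R1).
Open-circuit (no load on X): V_th = V_in · R2/(R1' + R2) = 5.94 × 54.5/(7.817 + 54.5) = 5.195 V.

V_th ≈ 5.19 V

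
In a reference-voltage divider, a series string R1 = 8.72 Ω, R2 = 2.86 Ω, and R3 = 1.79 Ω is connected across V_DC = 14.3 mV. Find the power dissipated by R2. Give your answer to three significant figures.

Series current I = V_DC/ΣR = 14.3/13.37 = 1.070 mA.
P(R2) = I²·R2 = (1.070)² × 2.86 = 3.272 µW.

P ≈ 3.27 µW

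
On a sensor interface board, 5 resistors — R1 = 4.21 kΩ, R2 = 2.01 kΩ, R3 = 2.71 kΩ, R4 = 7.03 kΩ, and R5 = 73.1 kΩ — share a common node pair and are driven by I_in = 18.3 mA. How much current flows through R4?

I ≈ 2.07 mA

Total conductance ΣG = 1/4.21 + 1/2.01 + 1/2.71 + 1/7.03 + 1/73.1 = 1.260 (units of 1/kΩ).
Current divider: I(R4) = I_in · G_k/ΣG = 18.3 × (0.1422/1.260) = 18.3 × 0.1129 = 2.066 mA.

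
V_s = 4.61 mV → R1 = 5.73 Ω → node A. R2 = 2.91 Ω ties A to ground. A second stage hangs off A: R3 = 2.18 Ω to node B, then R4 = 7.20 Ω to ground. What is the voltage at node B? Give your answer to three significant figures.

Looking into the second stage from A: R3 + R4 = 9.380 Ω appears in parallel with R2.
R2 ‖ (R3+R4) = 2.221 Ω.
V_A = 4.61 × 2.221/(5.73 + 2.221) = 1.288 mV.
Stage 2 is unloaded, so V_B = V_A · R4/(R3+R4) = 1.288 × 7.20/9.380 = 0.9884 mV.

V_B ≈ 0.988 mV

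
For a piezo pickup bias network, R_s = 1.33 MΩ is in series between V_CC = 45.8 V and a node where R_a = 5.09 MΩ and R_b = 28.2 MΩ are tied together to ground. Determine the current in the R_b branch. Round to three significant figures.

I ≈ 1.24 µA

Equivalent of the parallel group: R_p = 4.312 MΩ.
V_A by voltage divider: V_A = 45.8 × 4.312/(1.33 + 4.312) = 35.00 V.
Branch current I = V_A/R_b = 35.00/28.2 = 1.241 µA.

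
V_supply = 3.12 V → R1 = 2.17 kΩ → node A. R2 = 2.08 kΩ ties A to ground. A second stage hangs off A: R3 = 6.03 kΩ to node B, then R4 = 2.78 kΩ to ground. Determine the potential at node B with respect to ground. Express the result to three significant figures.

Node A sees R2 in parallel with the series input of stage 2, R3 + R4 = 8.810 kΩ.
R2 ‖ (R3+R4) = 1.683 kΩ.
V_A = 3.12 × 1.683/(2.17 + 1.683) = 1.363 V.
V_B = V_A × 0.3156 = 0.4300 V.

V_B ≈ 0.430 V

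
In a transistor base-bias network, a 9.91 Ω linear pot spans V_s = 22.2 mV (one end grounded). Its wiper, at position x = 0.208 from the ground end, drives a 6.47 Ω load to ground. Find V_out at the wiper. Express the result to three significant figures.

V_out ≈ 3.69 mV

The pot divides into 7.849 Ω above the wiper and 2.061 Ω below.
Lower segment in parallel with the load: 2.061 ‖ 6.47 = 1.563 Ω.
Then V_out = V_s · 1.563/(7.849 + 1.563) = 3.687 mV.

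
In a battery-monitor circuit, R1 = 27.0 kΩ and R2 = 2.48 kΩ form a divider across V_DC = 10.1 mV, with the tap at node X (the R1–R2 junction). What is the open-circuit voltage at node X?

V_th is the unloaded tap voltage: V_DC · R2/(R1+R2) = 10.1 × 0.08412 = 0.8497 mV.

V_th ≈ 0.850 mV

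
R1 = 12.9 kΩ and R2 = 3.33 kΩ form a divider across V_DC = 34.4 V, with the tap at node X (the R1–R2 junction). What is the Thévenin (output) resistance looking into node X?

Looking into X with the source shorted: R_th = R1·R2/(R1+R2) = 12.90 × 3.33/16.23 = 2.647 kΩ.

R_th ≈ 2.65 kΩ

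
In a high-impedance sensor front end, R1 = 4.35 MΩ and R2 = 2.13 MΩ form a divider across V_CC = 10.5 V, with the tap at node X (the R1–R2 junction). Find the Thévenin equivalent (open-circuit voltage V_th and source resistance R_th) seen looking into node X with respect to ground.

V_th is the unloaded tap voltage: V_CC · R2/(R1+R2) = 10.5 × 0.3287 = 3.451 V.
With V_CC suppressed (replaced by a short), R_th = R1 ‖ R2 = (4.350 × 2.13)/(4.350 + 2.13) = 1.430 MΩ.

V_th ≈ 3.45 V, R_th ≈ 1.43 MΩ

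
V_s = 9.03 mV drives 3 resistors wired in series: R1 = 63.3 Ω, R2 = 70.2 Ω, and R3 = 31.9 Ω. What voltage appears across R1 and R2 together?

ΣR = 63.3 + 70.2 + 31.9 = 165.4 Ω.
R_{R1..R2} = 63.3 + 70.2 = 133.5 Ω.
By the voltage-divider rule, V = 9.03 × 133.5/165.4 = 7.288 mV.

V ≈ 7.29 mV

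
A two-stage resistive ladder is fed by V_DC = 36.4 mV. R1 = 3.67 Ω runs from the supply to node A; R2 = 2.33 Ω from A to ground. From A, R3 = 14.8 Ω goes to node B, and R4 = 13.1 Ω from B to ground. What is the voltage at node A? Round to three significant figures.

V_A ≈ 13.4 mV

Node A sees R2 in parallel with the series input of stage 2, R3 + R4 = 27.90 Ω.
Effective lower resistance at A: R2 ‖ 27.90 = 2.150 Ω.
V_A = 36.4 × 2.150/(3.67 + 2.150) = 13.45 mV.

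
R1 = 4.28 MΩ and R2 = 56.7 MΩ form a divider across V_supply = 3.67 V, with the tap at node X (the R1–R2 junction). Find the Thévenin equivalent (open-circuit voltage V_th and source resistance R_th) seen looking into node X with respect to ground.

V_th ≈ 3.41 V, R_th ≈ 3.98 MΩ

V_th is the unloaded tap voltage: V_supply · R2/(R1+R2) = 3.67 × 0.9298 = 3.412 V.
Looking into X with the source shorted: R_th = R1·R2/(R1+R2) = 4.280 × 56.7/60.98 = 3.980 MΩ.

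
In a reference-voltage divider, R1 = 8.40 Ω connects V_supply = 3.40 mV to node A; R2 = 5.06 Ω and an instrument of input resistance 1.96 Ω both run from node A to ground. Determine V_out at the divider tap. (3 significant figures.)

The load sits in parallel with R2, giving an effective lower resistance R2' = R2·R_L/(R2+R_L) = 1.413 Ω.
Voltage divider with the loaded lower leg: V_out = 3.40 × 1.413/(8.40 + 1.413) = 3.40 × 0.1440 = 0.4895 mV.
(Unloaded it would be 1.28 mV; the load pulls it down.)

V_out ≈ 0.490 mV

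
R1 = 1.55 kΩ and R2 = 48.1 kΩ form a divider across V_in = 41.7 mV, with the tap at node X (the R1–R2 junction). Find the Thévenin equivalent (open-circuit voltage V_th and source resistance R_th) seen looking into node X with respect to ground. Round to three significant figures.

V_th ≈ 40.4 mV, R_th ≈ 1.50 kΩ

V_th is the unloaded tap voltage: V_in · R2/(R1+R2) = 41.7 × 0.9688 = 40.40 mV.
With V_in suppressed (replaced by a short), R_th = R1 ‖ R2 = (1.550 × 48.1)/(1.550 + 48.1) = 1.502 kΩ.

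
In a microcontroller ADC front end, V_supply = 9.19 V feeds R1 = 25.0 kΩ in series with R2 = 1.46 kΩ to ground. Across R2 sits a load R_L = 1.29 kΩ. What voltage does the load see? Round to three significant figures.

R2 ‖ R_L = (1.46 × 1.29)/(1.46 + 1.29) = 0.6849 kΩ.
Voltage divider with the loaded lower leg: V_out = 9.19 × 0.6849/(25.0 + 0.6849) = 9.19 × 0.02666 = 0.2450 V.
(Unloaded it would be 0.507 V; the load pulls it down.)

V_out ≈ 0.245 V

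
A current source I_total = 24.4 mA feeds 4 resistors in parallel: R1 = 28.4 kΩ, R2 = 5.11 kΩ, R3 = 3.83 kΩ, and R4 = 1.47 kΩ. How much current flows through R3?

I ≈ 5.43 mA

Total conductance ΣG = 1/28.4 + 1/5.11 + 1/3.83 + 1/1.47 = 1.172 (units of 1/kΩ).
Current divider: I(R3) = I_total · G_k/ΣG = 24.4 × (0.2611/1.172) = 24.4 × 0.2227 = 5.435 mA.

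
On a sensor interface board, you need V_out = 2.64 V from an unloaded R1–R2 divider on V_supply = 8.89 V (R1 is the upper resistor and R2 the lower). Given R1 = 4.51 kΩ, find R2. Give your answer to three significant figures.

V_out/V_supply = R2/(R1+R2) = 0.2970.
Rearranging, R2 = R1·k/(1−k) = 4.51 × 0.4224 = 1.905 kΩ.

R2 ≈ 1.91 kΩ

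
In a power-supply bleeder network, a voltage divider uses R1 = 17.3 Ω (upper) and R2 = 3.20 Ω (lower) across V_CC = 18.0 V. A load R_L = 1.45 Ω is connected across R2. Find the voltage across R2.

The load sits in parallel with R2, giving an effective lower resistance R2' = R2·R_L/(R2+R_L) = 0.9978 Ω.
Then V_out = V_CC · R2'/(R1 + R2') = 18.0 × 0.9978/18.30 = 0.9816 V.

V_out ≈ 0.982 V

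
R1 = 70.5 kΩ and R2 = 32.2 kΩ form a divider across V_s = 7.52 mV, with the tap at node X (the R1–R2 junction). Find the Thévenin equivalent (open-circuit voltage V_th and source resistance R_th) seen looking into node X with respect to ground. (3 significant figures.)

V_th ≈ 2.36 mV, R_th ≈ 22.1 kΩ

With X open, the divider is unloaded: V_th = 7.52 × 32.2/102.7 = 2.358 mV.
Looking into X with the source shorted: R_th = R1·R2/(R1+R2) = 70.50 × 32.2/102.7 = 22.10 kΩ.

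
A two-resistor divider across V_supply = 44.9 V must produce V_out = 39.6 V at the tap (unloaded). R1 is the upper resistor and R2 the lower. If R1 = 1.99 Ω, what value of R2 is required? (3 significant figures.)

R2 ≈ 14.9 Ω

The divider ratio is R2/(R1+R2) = 39.6/44.9 = 0.8820.
Rearranging, R2 = R1·k/(1−k) = 1.99 × 7.472 = 14.87 Ω.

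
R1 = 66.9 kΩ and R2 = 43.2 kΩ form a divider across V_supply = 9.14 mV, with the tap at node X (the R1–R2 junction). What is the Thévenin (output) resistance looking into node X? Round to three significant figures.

Zeroing V_supply shorts the top of R1 to ground, so R_th = R1 ‖ R2 = 26.25 kΩ.

R_th ≈ 26.2 kΩ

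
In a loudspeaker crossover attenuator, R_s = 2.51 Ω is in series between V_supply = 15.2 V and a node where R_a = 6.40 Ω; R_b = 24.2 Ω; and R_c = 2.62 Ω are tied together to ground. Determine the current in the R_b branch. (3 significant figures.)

Equivalent of the parallel group: R_p = 1.726 Ω.
V_A by voltage divider: V_A = 15.2 × 1.726/(2.51 + 1.726) = 6.194 V.
I(R_b) = V_A / R_b = 6.194/24.2 = 0.2560 A.

I ≈ 0.256 A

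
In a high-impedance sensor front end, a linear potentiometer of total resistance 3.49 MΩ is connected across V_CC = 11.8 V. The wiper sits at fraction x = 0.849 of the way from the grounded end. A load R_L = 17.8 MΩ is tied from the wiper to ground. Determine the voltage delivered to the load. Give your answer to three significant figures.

V_out ≈ 9.77 V

Split the track: R_lower = x·R_p = 2.963 MΩ, R_upper = (1−x)·R_p = 0.5270 MΩ.
Lower segment in parallel with the load: 2.963 ‖ 17.8 = 2.540 MΩ.
Loaded-divider output: V_out = 11.8 × 0.8282 = 9.773 V.
(Unloaded: V_out = x·V_CC = 10.0 V.)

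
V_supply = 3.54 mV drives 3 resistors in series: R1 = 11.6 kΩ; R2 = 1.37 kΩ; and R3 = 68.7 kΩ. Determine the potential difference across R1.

V ≈ 0.503 mV

Total series resistance ΣR = 11.6 + 1.37 + 68.7 = 81.67 kΩ.
By the voltage-divider rule, V = 3.54 × 11.60/81.67 = 0.5028 mV.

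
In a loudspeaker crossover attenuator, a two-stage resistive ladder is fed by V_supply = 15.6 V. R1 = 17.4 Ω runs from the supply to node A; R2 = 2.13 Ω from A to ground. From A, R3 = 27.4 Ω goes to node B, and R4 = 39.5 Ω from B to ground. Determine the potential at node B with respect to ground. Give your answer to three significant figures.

V_B ≈ 0.977 V

The second stage (R3 + R4 = 66.90 Ω) loads node A in parallel with R2.
R2 ‖ (R3+R4) = 2.064 Ω.
V_A = 15.6 × 2.064/(17.4 + 2.064) = 1.654 V.
Stage 2 is unloaded, so V_B = V_A · R4/(R3+R4) = 1.654 × 39.5/66.90 = 0.9768 V.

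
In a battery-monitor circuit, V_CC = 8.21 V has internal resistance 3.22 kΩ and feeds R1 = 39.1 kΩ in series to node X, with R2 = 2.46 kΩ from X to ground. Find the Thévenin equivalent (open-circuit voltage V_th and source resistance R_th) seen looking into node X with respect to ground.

V_th ≈ 0.451 V, R_th ≈ 2.32 kΩ

R1' = 3.22 + 39.1 = 42.32 kΩ (source resistance + R1).
V_th is the unloaded tap voltage: V_CC · R2/(R1'+R2) = 8.21 × 0.05494 = 0.4510 V.
Looking into X with the source shorted: R_th = R1'·R2/(R1'+R2) = 42.32 × 2.46/44.78 = 2.325 kΩ.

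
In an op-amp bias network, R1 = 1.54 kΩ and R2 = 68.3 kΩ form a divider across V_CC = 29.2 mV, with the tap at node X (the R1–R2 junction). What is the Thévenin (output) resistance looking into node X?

R_th ≈ 1.51 kΩ

Looking into X with the source shorted: R_th = R1·R2/(R1+R2) = 1.540 × 68.3/69.84 = 1.506 kΩ.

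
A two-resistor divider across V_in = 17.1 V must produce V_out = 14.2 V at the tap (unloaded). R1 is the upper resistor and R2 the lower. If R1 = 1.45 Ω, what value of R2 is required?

R2 ≈ 7.10 Ω

V_out/V_in = R2/(R1+R2) = 0.8304.
So R2 = R1 · V_out/(V_in − V_out) = 1.45 × 14.2/(17.1 − 14.2) = 1.45 × 4.897 = 7.100 Ω.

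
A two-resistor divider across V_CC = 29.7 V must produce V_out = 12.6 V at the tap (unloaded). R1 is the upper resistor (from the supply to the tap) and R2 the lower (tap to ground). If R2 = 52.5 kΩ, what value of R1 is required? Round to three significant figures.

R1 ≈ 71.2 kΩ

Required fraction k = V_out/V_CC = 0.4242.
So R1 = R2 · (V_CC/V_out − 1) = 52.5 × (29.7/12.6 − 1) = 52.5 × 1.357 = 71.25 kΩ.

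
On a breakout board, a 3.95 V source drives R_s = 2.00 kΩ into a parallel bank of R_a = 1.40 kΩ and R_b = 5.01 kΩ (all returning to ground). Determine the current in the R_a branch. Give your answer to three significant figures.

I ≈ 0.998 mA

Parallel bank: R_p = 1/(1/1.40 + 1/5.01) = 1.094 kΩ.
Node voltage V_A = V_CC · R_p/(R_s + R_p) = 3.95 × 0.3536 = 1.397 V.
Branch current I = V_A/R_a = 1.397/1.40 = 0.9978 mA.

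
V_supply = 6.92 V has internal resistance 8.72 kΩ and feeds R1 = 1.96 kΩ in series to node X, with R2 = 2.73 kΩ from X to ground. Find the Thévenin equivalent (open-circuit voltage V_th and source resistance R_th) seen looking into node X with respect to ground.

R1' = 8.72 + 1.96 = 10.68 kΩ (source resistance + R1).
V_th is the unloaded tap voltage: V_supply · R2/(R1'+R2) = 6.92 × 0.2036 = 1.409 V.
Looking into X with the source shorted: R_th = R1'·R2/(R1'+R2) = 10.68 × 2.73/13.41 = 2.174 kΩ.

V_th ≈ 1.41 V, R_th ≈ 2.17 kΩ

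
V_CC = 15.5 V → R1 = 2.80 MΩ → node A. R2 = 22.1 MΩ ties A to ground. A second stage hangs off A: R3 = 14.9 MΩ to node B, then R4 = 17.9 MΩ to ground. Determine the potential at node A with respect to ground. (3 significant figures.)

Looking into the second stage from A: R3 + R4 = 32.80 MΩ appears in parallel with R2.
R2 ‖ (R3+R4) = 13.20 MΩ.
So V_A = 15.5 × 0.8250 = 12.79 V.

V_A ≈ 12.8 V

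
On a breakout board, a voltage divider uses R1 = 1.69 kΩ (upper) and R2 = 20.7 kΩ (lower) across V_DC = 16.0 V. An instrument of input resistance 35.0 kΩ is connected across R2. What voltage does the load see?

First combine the lower leg with the load: R2 ‖ R_L = 13.01 kΩ.
Voltage divider with the loaded lower leg: V_out = 16.0 × 13.01/(1.69 + 13.01) = 16.0 × 0.8850 = 14.16 V.
(Unloaded it would be 14.8 V; the load pulls it down.)

V_out ≈ 14.2 V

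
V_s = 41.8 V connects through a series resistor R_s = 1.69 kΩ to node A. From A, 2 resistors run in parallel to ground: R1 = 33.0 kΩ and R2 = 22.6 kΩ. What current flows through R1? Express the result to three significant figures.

I ≈ 1.12 mA

Equivalent of the parallel group: R_p = 13.41 kΩ.
V_A by voltage divider: V_A = 41.8 × 13.41/(1.69 + 13.41) = 37.12 V.
I(R1) = V_A / R1 = 37.12/33.0 = 1.125 mA.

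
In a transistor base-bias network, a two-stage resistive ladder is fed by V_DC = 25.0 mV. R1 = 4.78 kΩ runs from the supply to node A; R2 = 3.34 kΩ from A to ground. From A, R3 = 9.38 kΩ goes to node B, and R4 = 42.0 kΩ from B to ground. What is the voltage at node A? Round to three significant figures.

V_A ≈ 9.90 mV

Node A sees R2 in parallel with the series input of stage 2, R3 + R4 = 51.38 kΩ.
Effective lower resistance at A: R2 ‖ 51.38 = 3.136 kΩ.
First divider: V_A = V_DC · 3.136/(4.78 + 3.136) = 9.904 mV.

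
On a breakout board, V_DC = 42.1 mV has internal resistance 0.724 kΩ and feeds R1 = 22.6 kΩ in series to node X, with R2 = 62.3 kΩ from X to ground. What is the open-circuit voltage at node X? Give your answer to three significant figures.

V_th ≈ 30.6 mV

R1' = 0.724 + 22.6 = 23.32 kΩ (source resistance + R1).
V_th is the unloaded tap voltage: V_DC · R2/(R1'+R2) = 42.1 × 0.7276 = 30.63 mV.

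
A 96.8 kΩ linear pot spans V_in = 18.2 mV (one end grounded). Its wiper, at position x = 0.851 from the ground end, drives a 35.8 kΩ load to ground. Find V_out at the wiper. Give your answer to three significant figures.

Split the track: R_lower = x·R_p = 82.38 kΩ, R_upper = (1−x)·R_p = 14.42 kΩ.
Lower segment in parallel with the load: 82.38 ‖ 35.8 = 24.95 kΩ.
Loaded-divider output: V_out = 18.2 × 0.6337 = 11.53 mV.

V_out ≈ 11.5 mV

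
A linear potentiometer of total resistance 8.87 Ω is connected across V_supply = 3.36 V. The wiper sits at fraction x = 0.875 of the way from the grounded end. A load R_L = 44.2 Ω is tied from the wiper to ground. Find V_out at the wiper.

V_out ≈ 2.88 V

The pot divides into 1.109 Ω above the wiper and 7.761 Ω below.
Lower segment in parallel with the load: 7.761 ‖ 44.2 = 6.602 Ω.
Loaded-divider output: V_out = 3.36 × 0.8562 = 2.877 V.
(Unloaded: V_out = x·V_supply = 2.94 V.)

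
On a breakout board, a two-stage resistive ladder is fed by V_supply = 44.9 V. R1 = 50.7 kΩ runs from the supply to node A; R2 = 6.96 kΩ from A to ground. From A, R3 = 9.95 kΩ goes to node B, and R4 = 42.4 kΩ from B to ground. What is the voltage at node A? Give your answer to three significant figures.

The second stage (R3 + R4 = 52.35 kΩ) loads node A in parallel with R2.
Effective lower resistance at A: R2 ‖ 52.35 = 6.143 kΩ.
V_A = 44.9 × 6.143/(50.7 + 6.143) = 4.852 V.

V_A ≈ 4.85 V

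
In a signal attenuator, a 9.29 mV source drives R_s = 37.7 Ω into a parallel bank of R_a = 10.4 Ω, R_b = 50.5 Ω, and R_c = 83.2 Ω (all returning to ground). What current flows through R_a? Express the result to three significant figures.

I ≈ 0.153 mA

Combine the parallel branches: R_p = (1/10.4 + 1/50.5 + 1/83.2)⁻¹ = 7.814 Ω.
Node voltage V_A = V_CC · R_p/(R_s + R_p) = 9.29 × 0.1717 = 1.595 mV.
I(R_a) = V_A / R_a = 1.595/10.4 = 0.1534 mA.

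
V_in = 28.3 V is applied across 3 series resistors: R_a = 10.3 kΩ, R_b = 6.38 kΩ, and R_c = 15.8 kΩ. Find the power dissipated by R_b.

P ≈ 4.84 mW

Series current I = V_in/ΣR = 28.3/32.48 = 0.8713 mA.
V(R_b) = I·R = 5.559 V; P = V·I = 5.559 × 0.8713 = 4.844 mW.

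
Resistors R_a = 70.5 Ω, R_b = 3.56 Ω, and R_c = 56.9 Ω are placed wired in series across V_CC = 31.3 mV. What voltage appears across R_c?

Total series resistance ΣR = 70.5 + 3.56 + 56.9 = 131.0 Ω.
By the voltage-divider rule, V = 31.3 × 56.90/131.0 = 13.60 mV.

V ≈ 13.6 mV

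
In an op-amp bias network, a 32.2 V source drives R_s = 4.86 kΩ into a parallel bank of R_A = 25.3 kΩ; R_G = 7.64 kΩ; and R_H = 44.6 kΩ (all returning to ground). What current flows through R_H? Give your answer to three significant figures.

I ≈ 0.373 mA

Equivalent of the parallel group: R_p = 5.186 kΩ.
V_A by voltage divider: V_A = 32.2 × 5.186/(4.86 + 5.186) = 16.62 V.
I(R_H) = V_A / R_H = 16.62/44.6 = 0.3727 mA.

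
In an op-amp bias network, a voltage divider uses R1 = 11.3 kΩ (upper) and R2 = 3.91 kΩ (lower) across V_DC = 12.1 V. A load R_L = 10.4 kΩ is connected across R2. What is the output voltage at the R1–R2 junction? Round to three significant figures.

V_out ≈ 2.43 V

First combine the lower leg with the load: R2 ‖ R_L = 2.842 kΩ.
Now apply the divider: V_out = 12.1 × 0.2009 = 2.431 V.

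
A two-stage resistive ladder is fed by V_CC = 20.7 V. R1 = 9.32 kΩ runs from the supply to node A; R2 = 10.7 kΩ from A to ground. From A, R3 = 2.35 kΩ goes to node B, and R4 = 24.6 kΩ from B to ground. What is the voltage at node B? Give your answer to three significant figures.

V_B ≈ 8.52 V

The second stage (R3 + R4 = 26.95 kΩ) loads node A in parallel with R2.
Effective lower resistance at A: R2 ‖ 26.95 = 7.659 kΩ.
V_A = 20.7 × 7.659/(9.32 + 7.659) = 9.338 V.
Stage 2 is unloaded, so V_B = V_A · R4/(R3+R4) = 9.338 × 24.6/26.95 = 8.523 V.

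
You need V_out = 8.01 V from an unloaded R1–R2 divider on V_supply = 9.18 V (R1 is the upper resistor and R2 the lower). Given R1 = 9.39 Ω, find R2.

R2 ≈ 64.3 Ω

Required fraction k = V_out/V_supply = 0.8725.
Rearranging, R2 = R1·k/(1−k) = 9.39 × 6.846 = 64.29 Ω.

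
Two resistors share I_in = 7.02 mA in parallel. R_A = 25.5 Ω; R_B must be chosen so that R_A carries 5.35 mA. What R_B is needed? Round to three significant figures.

R_B ≈ 81.7 Ω

The fraction through R_A equals R_B/(R_A+R_B).
With f = 0.7621, R_B = R_A · f/(1−f) = 25.5 × 3.204 = 81.69 Ω.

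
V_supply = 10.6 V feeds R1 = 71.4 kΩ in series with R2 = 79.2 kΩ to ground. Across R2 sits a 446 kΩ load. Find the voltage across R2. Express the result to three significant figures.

V_out ≈ 5.14 V

R2 ‖ R_L = (79.2 × 446)/(79.2 + 446) = 67.26 kΩ.
Now apply the divider: V_out = 10.6 × 0.4851 = 5.142 V.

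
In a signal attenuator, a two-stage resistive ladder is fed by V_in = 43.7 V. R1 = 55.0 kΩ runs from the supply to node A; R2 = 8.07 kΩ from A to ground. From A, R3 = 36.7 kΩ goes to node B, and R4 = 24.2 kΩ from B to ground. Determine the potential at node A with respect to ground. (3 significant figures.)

Looking into the second stage from A: R3 + R4 = 60.90 kΩ appears in parallel with R2.
Effective lower resistance at A: R2 ‖ 60.90 = 7.126 kΩ.
First divider: V_A = V_in · 7.126/(55.0 + 7.126) = 5.012 V.

V_A ≈ 5.01 V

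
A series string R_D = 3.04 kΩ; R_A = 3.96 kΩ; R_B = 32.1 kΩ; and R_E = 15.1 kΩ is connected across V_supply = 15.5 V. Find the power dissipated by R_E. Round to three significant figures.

The common current is I = 15.5/54.20 = 0.2860 mA.
P(R_E) = I²·R_E = (0.2860)² × 15.1 = 1.235 mW.

P ≈ 1.23 mW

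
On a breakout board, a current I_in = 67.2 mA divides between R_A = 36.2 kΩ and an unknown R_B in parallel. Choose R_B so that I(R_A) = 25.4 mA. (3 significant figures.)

R_B ≈ 22.0 kΩ

The fraction through R_A equals R_B/(R_A+R_B).
25.4/67.2 = R_B/(R_A + R_B) → R_B = R_A · (0.3780)/(1 − 0.3780) = 36.2 × 0.6077 = 22.00 kΩ.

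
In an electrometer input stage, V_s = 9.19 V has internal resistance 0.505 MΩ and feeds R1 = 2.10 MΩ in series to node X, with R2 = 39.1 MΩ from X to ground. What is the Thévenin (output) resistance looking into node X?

R1' = 0.505 + 2.10 = 2.605 MΩ (source resistance + R1).
Zeroing V_s shorts the top of R1' to ground, so R_th = R1' ‖ R2 = 2.442 MΩ.

R_th ≈ 2.44 MΩ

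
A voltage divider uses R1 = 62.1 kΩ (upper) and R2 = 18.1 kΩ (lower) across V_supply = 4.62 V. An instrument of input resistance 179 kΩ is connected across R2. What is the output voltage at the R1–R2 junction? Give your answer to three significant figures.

V_out ≈ 0.967 V

First combine the lower leg with the load: R2 ‖ R_L = 16.44 kΩ.
Voltage divider with the loaded lower leg: V_out = 4.62 × 16.44/(62.1 + 16.44) = 4.62 × 0.2093 = 0.9670 V.
(Unloaded it would be 1.04 V; the load pulls it down.)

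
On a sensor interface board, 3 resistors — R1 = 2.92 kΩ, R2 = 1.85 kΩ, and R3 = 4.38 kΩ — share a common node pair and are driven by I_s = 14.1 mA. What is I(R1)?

I ≈ 4.35 mA

ΣG = 1/2.92 + 1/1.85 + 1/4.38 = 1.111.
R1 takes the fraction G_k/ΣG = 0.3425/1.111 = 0.3082, so I = 14.1 × 0.3082 = 4.345 mA.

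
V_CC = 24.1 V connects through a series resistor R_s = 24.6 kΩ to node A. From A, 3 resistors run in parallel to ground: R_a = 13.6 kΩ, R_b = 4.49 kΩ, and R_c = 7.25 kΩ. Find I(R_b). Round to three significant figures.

Combine the parallel branches: R_p = (1/13.6 + 1/4.49 + 1/7.25)⁻¹ = 2.303 kΩ.
Node voltage V_A = V_CC · R_p/(R_s + R_p) = 24.1 × 0.08561 = 2.063 V.
Branch current I = V_A/R_b = 2.063/4.49 = 0.4595 mA.
(Equivalently: I_total = 0.8958 mA, then current-divider fraction G_k/ΣG = 0.5130.)

I ≈ 0.460 mA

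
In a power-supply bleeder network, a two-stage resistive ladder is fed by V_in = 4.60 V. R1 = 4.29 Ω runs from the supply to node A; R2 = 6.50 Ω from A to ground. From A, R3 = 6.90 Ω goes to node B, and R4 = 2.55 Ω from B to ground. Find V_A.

V_A ≈ 2.18 V

The second stage (R3 + R4 = 9.450 Ω) loads node A in parallel with R2.
Effective lower resistance at A: R2 ‖ 9.450 = 3.851 Ω.
So V_A = 4.60 × 0.4730 = 2.176 V.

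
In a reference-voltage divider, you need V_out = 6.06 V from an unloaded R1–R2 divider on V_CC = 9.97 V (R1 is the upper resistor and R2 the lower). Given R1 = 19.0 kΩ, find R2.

The divider ratio is R2/(R1+R2) = 6.06/9.97 = 0.6078.
R2 = R1 · 0.6078/(1 − 0.6078) = 29.45 kΩ.

R2 ≈ 29.4 kΩ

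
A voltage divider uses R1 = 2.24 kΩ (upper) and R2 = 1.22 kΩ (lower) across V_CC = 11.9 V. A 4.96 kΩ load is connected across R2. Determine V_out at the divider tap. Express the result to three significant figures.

V_out ≈ 3.62 V

The load sits in parallel with R2, giving an effective lower resistance R2' = R2·R_L/(R2+R_L) = 0.9792 kΩ.
Voltage divider with the loaded lower leg: V_out = 11.9 × 0.9792/(2.24 + 0.9792) = 11.9 × 0.3042 = 3.620 V.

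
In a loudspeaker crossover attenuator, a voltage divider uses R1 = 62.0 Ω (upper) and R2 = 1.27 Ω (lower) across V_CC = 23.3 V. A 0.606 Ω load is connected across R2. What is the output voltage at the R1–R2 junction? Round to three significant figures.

First combine the lower leg with the load: R2 ‖ R_L = 0.4102 Ω.
Then V_out = V_CC · R2'/(R1 + R2') = 23.3 × 0.4102/62.41 = 0.1532 V.

V_out ≈ 0.153 V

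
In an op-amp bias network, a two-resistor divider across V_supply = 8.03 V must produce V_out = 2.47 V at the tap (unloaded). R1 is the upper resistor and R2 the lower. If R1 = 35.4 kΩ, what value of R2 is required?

R2 ≈ 15.7 kΩ

V_out/V_supply = R2/(R1+R2) = 0.3076.
Rearranging, R2 = R1·k/(1−k) = 35.4 × 0.4442 = 15.73 kΩ.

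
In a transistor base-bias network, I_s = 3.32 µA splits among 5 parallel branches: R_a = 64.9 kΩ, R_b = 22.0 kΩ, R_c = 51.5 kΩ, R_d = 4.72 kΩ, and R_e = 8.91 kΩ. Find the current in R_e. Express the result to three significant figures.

I ≈ 0.921 µA

Total conductance ΣG = 1/64.9 + 1/22.0 + 1/51.5 + 1/4.72 + 1/8.91 = 0.4044 (units of 1/kΩ).
By the current-divider rule, I = I_s · G_k/ΣG = 3.32 × 0.2775 = 0.9215 µA.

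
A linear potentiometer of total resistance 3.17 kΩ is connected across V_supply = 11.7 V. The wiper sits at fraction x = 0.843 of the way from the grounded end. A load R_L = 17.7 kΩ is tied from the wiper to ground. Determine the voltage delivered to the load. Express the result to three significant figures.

V_out ≈ 9.63 V

Split the track: R_lower = x·R_p = 2.672 kΩ, R_upper = (1−x)·R_p = 0.4977 kΩ.
Lower segment in parallel with the load: 2.672 ‖ 17.7 = 2.322 kΩ.
V_out = 11.7 × 2.322/(0.4977 + 2.322) = 9.635 V.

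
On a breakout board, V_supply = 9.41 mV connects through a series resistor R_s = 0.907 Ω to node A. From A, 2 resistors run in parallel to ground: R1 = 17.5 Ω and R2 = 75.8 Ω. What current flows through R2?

Equivalent of the parallel group: R_p = 14.22 Ω.
V_A = 9.41 × 14.22/15.12 = 8.846 mV.
I(R2) = V_A / R2 = 8.846/75.8 = 0.1167 mA.

I ≈ 0.117 mA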